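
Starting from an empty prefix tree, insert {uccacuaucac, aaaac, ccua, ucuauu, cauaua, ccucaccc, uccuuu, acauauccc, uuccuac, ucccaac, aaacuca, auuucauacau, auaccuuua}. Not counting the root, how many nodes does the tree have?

76

Insert word by word; a character creates a node only if that edge doesn't already exist:
  "uccacuaucac" → 11 new (u, c, c, a, c, u, a, u, c, a, c)
  "aaaac" → 5 new (a, a, a, a, c)
  "ccua" → 4 new (c, c, u, a)
  "ucuauu" → prefix "uc" already present; 4 new (u, a, u, u)
  "cauaua" → prefix "c" already present; 5 new (a, u, a, u, a)
  "ccucaccc" → prefix "ccu" already present; 5 new (c, a, c, c, c)
  "uccuuu" → prefix "ucc" already present; 3 new (u, u, u)
  "acauauccc" → prefix "a" already present; 8 new (c, a, u, a, u, c, c, c)
  "uuccuac" → prefix "u" already present; 6 new (u, c, c, u, a, c)
  "ucccaac" → prefix "ucc" already present; 4 new (c, a, a, c)
  "aaacuca" → prefix "aaa" already present; 4 new (c, u, c, a)
  "auuucauacau" → prefix "a" already present; 10 new (u, u, u, c, a, u, a, c, a, u)
  "auaccuuua" → prefix "au" already present; 7 new (a, c, c, u, u, u, a)
Total nodes = 11 + 5 + 4 + 4 + 5 + 5 + 3 + 8 + 6 + 4 + 4 + 10 + 7 = 76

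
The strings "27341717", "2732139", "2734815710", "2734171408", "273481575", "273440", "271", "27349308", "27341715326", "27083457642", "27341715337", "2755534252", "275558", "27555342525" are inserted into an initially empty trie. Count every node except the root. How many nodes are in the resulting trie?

54

For each word, the new-node count is its length minus the longest prefix already in the trie:
  "27341717" → 8 new (2, 7, 3, 4, 1, 7, 1, 7)
  "2732139" → prefix "273" already present; 4 new (2, 1, 3, 9)
  "2734815710" → prefix "2734" already present; 6 new (8, 1, 5, 7, 1, 0)
  "2734171408" → prefix "2734171" already present; 3 new (4, 0, 8)
  "273481575" → prefix "27348157" already present; 1 new (5)
  "273440" → prefix "2734" already present; 2 new (4, 0)
  "271" → prefix "27" already present; 1 new (1)
  "27349308" → prefix "2734" already present; 4 new (9, 3, 0, 8)
  "27341715326" → prefix "2734171" already present; 4 new (5, 3, 2, 6)
  "27083457642" → prefix "27" already present; 9 new (0, 8, 3, 4, 5, 7, 6, 4, 2)
  "27341715337" → prefix "273417153" already present; 2 new (3, 7)
  "2755534252" → prefix "27" already present; 8 new (5, 5, 5, 3, 4, 2, 5, 2)
  "275558" → prefix "27555" already present; 1 new (8)
  "27555342525" → prefix "2755534252" already present; 1 new (5)
Total nodes = 8 + 4 + 6 + 3 + 1 + 2 + 1 + 4 + 4 + 9 + 2 + 8 + 1 + 1 = 54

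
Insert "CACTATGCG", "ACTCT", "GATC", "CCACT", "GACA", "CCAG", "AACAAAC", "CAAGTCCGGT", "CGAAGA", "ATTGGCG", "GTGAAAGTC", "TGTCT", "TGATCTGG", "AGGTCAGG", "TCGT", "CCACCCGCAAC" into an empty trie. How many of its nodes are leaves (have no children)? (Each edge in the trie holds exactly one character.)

A leaf is a node with no children — equivalently, the end of a word that is not a proper prefix of any other stored word.
Those words: "AACAAAC", "ACTCT", "AGGTCAGG", "ATTGGCG", "CAAGTCCGGT", "CACTATGCG", "CCACCCGCAAC", "CCACT", "CCAG", "CGAAGA", "GACA", "GATC", "GTGAAAGTC", "TCGT", "TGATCTGG", "TGTCT"
Leaf count: 16

16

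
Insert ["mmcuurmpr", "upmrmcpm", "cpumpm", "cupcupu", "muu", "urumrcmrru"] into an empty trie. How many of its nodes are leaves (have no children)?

Leaves are exactly the stored words that no other stored word extends.
Those words: "cpumpm", "cupcupu", "mmcuurmpr", "muu", "upmrmcpm", "urumrcmrru"
Leaf count: 6

6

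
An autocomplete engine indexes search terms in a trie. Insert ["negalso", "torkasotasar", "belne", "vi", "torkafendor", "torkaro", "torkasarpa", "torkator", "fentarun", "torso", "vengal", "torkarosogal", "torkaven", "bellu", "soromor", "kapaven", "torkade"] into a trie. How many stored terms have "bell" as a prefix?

Traverse to the node for "bell", then collect every word in that subtree.
Matches: "bellu"
Count: 1

1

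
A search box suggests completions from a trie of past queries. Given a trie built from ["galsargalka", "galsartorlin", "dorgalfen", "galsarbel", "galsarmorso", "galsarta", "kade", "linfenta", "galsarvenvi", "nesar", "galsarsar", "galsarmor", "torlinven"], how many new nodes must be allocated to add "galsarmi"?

"galsarm" is already a path in the trie; the remaining "i" must be added.
New nodes needed: |"galsarmi"| − 7 = 8 − 7 = 1.

1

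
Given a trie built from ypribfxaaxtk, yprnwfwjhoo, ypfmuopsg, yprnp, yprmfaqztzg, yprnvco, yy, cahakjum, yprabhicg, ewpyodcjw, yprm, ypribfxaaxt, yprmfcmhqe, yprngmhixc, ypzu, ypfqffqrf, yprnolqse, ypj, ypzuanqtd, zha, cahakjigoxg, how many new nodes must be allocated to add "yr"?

The longest prefix of "yr" already in the trie is "y" (length 1).
Each of the 1 remaining characters creates one node.

1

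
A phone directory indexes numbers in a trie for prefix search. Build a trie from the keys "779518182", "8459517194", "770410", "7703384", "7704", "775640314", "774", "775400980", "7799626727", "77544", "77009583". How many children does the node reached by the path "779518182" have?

0

Walk "779518182" from the root, arriving at one node.
No stored string extends past "779518182".
That node has 0 child edges.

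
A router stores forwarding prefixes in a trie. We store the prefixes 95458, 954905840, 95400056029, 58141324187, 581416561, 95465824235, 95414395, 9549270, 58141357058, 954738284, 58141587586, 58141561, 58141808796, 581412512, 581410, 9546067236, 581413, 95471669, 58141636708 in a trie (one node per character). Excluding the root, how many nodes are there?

95

For each word, the new-node count is its length minus the longest prefix already in the trie:
  "95458" → 5 new (9, 5, 4, 5, 8)
  "954905840" → prefix "954" already present; 6 new (9, 0, 5, 8, 4, 0)
  "95400056029" → prefix "954" already present; 8 new (0, 0, 0, 5, 6, 0, 2, 9)
  "58141324187" → 11 new (5, 8, 1, 4, 1, 3, 2, 4, 1, 8, 7)
  "581416561" → prefix "58141" already present; 4 new (6, 5, 6, 1)
  "95465824235" → prefix "954" already present; 8 new (6, 5, 8, 2, 4, 2, 3, 5)
  "95414395" → prefix "954" already present; 5 new (1, 4, 3, 9, 5)
  "9549270" → prefix "9549" already present; 3 new (2, 7, 0)
  "58141357058" → prefix "581413" already present; 5 new (5, 7, 0, 5, 8)
  "954738284" → prefix "954" already present; 6 new (7, 3, 8, 2, 8, 4)
  "58141587586" → prefix "58141" already present; 6 new (5, 8, 7, 5, 8, 6)
  "58141561" → prefix "581415" already present; 2 new (6, 1)
  "58141808796" → prefix "58141" already present; 6 new (8, 0, 8, 7, 9, 6)
  "581412512" → prefix "58141" already present; 4 new (2, 5, 1, 2)
  "581410" → prefix "58141" already present; 1 new (0)
  "9546067236" → prefix "9546" already present; 6 new (0, 6, 7, 2, 3, 6)
  "581413" → prefix "581413" already present; 0 new (none)
  "95471669" → prefix "9547" already present; 4 new (1, 6, 6, 9)
  "58141636708" → prefix "581416" already present; 5 new (3, 6, 7, 0, 8)
Total nodes = 5 + 6 + 8 + 11 + 4 + 8 + 5 + 3 + 5 + 6 + 6 + 2 + 6 + 4 + 1 + 6 + 0 + 4 + 5 = 95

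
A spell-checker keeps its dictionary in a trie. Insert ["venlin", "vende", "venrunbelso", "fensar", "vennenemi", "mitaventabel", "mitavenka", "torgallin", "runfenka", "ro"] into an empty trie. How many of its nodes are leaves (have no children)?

Leaves are exactly the stored words that no other stored word extends.
Those words: "fensar", "mitavenka", "mitaventabel", "ro", "runfenka", "torgallin", "vende", "venlin", "vennenemi", "venrunbelso"
Leaf count: 10

10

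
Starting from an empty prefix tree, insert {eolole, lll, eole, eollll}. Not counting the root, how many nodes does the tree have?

13

Count nodes per top-level branch (shared prefixes stored once):
  'e'-branch (eole, eollll, eolole): 10 nodes
  'l'-branch (lll): 3 nodes
Sum: 13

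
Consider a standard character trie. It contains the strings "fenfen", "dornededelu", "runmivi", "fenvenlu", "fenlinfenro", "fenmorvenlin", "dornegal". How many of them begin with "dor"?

Traverse to the node for "dor", then collect every word in that subtree.
Words under "dor": dornededelu, dornegal
Count: 2

2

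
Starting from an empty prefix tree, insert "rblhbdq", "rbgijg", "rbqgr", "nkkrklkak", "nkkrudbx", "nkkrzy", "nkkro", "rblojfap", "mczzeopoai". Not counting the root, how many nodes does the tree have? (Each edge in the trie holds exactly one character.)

45

Count nodes per top-level branch (shared prefixes stored once):
  'm'-branch (mczzeopoai): 10 nodes
  'n'-branch (nkkrklkak, nkkro, nkkrudbx, nkkrzy): 16 nodes
  'r'-branch (rbgijg, rblhbdq, rblojfap, rbqgr): 19 nodes
Sum: 45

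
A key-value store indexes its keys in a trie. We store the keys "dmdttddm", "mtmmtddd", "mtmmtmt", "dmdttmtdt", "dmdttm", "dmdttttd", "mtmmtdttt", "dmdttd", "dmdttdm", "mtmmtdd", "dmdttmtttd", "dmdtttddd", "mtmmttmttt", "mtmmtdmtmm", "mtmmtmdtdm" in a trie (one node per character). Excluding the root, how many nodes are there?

48

Trace insertions, counting only characters that open a new branch:
  "dmdttddm" → 8 new (d, m, d, t, t, d, d, m)
  "mtmmtddd" → 8 new (m, t, m, m, t, d, d, d)
  "mtmmtmt" → prefix "mtmmt" already present; 2 new (m, t)
  "dmdttmtdt" → prefix "dmdtt" already present; 4 new (m, t, d, t)
  "dmdttm" → prefix "dmdttm" already present; 0 new (none)
  "dmdttttd" → prefix "dmdtt" already present; 3 new (t, t, d)
  "mtmmtdttt" → prefix "mtmmtd" already present; 3 new (t, t, t)
  "dmdttd" → prefix "dmdttd" already present; 0 new (none)
  "dmdttdm" → prefix "dmdttd" already present; 1 new (m)
  "mtmmtdd" → prefix "mtmmtdd" already present; 0 new (none)
  "dmdttmtttd" → prefix "dmdttmt" already present; 3 new (t, t, d)
  "dmdtttddd" → prefix "dmdttt" already present; 3 new (d, d, d)
  "mtmmttmttt" → prefix "mtmmt" already present; 5 new (t, m, t, t, t)
  "mtmmtdmtmm" → prefix "mtmmtd" already present; 4 new (m, t, m, m)
  "mtmmtmdtdm" → prefix "mtmmtm" already present; 4 new (d, t, d, m)
Total nodes = 8 + 8 + 2 + 4 + 0 + 3 + 3 + 0 + 1 + 0 + 3 + 3 + 5 + 4 + 4 = 48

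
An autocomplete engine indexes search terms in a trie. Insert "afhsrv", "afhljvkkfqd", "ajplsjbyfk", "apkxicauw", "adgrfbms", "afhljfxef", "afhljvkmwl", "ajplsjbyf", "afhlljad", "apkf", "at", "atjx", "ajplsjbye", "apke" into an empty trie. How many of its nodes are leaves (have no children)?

12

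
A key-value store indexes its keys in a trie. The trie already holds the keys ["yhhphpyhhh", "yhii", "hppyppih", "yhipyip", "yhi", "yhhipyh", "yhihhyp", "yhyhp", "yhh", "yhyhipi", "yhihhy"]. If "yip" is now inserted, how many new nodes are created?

"y" is already a path in the trie; the remaining "ip" must be added.
New nodes needed: |"yip"| − 1 = 3 − 1 = 2.

2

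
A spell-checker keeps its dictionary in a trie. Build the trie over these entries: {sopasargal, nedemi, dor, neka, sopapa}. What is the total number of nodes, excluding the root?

23

Trace insertions, counting only characters that open a new branch:
  "sopasargal" → 10 new (s, o, p, a, s, a, r, g, a, l)
  "nedemi" → 6 new (n, e, d, e, m, i)
  "dor" → 3 new (d, o, r)
  "neka" → prefix "ne" already present; 2 new (k, a)
  "sopapa" → prefix "sopa" already present; 2 new (p, a)
Total nodes = 10 + 6 + 3 + 2 + 2 = 23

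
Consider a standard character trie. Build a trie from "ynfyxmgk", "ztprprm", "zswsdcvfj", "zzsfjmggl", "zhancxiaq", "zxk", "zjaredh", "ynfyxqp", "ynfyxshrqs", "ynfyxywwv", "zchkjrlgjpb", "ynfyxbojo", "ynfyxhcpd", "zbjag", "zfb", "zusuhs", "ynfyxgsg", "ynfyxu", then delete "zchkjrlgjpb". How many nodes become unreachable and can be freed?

After clearing the end-marker at "zchkjrlgjpb", prune upward until reaching a node still needed by another word.
The suffix "chkjrlgjpb" (10 nodes) is used only by "zchkjrlgjpb"; the node for "z" still has the child "t", so pruning stops there.
Nodes removed: 10

10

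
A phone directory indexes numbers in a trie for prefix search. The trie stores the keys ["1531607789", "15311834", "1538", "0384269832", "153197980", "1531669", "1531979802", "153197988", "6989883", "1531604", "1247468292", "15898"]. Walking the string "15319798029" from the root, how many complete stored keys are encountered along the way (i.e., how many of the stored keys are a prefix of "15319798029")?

Check each prefix of "15319798029" against the stored set — each match is an end-marker on the path.
Prefixes of the query that are stored words: "153197980", "1531979802"
Count: 2

2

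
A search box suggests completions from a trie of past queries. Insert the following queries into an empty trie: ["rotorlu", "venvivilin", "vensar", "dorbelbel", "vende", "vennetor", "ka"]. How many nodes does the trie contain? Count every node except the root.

Count nodes per top-level branch (shared prefixes stored once):
  'd'-branch (dorbelbel): 9 nodes
  'k'-branch (ka): 2 nodes
  'r'-branch (rotorlu): 7 nodes
  'v'-branch (vende, vennetor, vensar, venvivilin): 20 nodes
Sum: 38

38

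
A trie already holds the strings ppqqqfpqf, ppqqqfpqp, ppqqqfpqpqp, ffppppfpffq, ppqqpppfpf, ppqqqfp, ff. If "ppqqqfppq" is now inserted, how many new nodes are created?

The longest prefix of "ppqqqfppq" already in the trie is "ppqqqfp" (length 7).
Each of the 2 remaining characters creates one node.

2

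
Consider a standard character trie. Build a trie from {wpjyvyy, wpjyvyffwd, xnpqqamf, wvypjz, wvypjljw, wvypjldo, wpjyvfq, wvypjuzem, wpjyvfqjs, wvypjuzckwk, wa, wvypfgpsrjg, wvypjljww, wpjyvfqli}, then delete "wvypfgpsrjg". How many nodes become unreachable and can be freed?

Walk "wvypfgpsrjg" from the leaf back toward the root, removing each node that no remaining word uses.
The suffix "fgpsrjg" (7 nodes) is used only by "wvypfgpsrjg"; the node for "wvyp" still has the child "j", so pruning stops there.
Nodes removed: 7

7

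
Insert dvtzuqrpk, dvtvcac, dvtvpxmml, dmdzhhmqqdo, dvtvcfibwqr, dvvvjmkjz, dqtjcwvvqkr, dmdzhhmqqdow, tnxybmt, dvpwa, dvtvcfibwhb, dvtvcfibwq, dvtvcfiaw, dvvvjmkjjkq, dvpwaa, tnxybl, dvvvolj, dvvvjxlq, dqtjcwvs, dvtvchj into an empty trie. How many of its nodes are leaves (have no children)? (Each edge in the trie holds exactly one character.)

Leaves are exactly the stored words that no other stored word extends.
Those words: "dmdzhhmqqdow", "dqtjcwvs", "dqtjcwvvqkr", "dvpwaa", "dvtvcac", "dvtvcfiaw", "dvtvcfibwhb", "dvtvcfibwqr", "dvtvchj", "dvtvpxmml", "dvtzuqrpk", "dvvvjmkjjkq", "dvvvjmkjz", "dvvvjxlq", "dvvvolj", "tnxybl", "tnxybmt"
Leaf count: 17

17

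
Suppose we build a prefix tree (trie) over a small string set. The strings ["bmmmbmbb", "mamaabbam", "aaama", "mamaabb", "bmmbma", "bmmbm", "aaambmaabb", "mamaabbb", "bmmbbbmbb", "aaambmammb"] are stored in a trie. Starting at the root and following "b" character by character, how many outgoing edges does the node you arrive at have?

Follow the path "b" to its node, then look at its outgoing edges.
Distinct next characters after "b": m.
That node has 1 child edge.

1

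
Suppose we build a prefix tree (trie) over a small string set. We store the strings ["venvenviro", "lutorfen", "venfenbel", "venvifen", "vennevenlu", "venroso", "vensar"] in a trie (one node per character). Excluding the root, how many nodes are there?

42

For each word, the new-node count is its length minus the longest prefix already in the trie:
  "venvenviro" → 10 new (v, e, n, v, e, n, v, i, r, o)
  "lutorfen" → 8 new (l, u, t, o, r, f, e, n)
  "venfenbel" → prefix "ven" already present; 6 new (f, e, n, b, e, l)
  "venvifen" → prefix "venv" already present; 4 new (i, f, e, n)
  "vennevenlu" → prefix "ven" already present; 7 new (n, e, v, e, n, l, u)
  "venroso" → prefix "ven" already present; 4 new (r, o, s, o)
  "vensar" → prefix "ven" already present; 3 new (s, a, r)
Total nodes = 10 + 8 + 6 + 4 + 7 + 4 + 3 = 42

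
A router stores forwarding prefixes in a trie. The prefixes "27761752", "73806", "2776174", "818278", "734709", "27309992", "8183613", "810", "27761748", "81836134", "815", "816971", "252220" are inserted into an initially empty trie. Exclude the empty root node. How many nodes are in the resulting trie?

Count nodes per top-level branch (shared prefixes stored once):
  '2'-branch (252220, 27309992, 2776174, 27761748, 27761752): 21 nodes
  '7'-branch (734709, 73806): 9 nodes
  '8'-branch (810, 815, 816971, 818278, 8183613, 81836134): 17 nodes
Sum: 47

47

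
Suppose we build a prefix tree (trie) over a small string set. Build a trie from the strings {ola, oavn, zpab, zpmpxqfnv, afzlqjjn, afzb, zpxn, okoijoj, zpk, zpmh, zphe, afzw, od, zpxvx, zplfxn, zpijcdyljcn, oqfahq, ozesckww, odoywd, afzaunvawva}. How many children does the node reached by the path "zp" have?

7

Follow the path "zp" to its node, then look at its outgoing edges.
Characters that immediately follow "zp" among the stored strings: {a, h, i, k, l, m, x}.
That node has 7 child edges.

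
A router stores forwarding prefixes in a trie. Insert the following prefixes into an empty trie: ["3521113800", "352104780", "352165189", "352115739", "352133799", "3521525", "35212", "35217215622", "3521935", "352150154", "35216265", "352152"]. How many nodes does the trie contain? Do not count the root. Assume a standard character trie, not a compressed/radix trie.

For each word, the new-node count is its length minus the longest prefix already in the trie:
  "3521113800" → 10 new (3, 5, 2, 1, 1, 1, 3, 8, 0, 0)
  "352104780" → prefix "3521" already present; 5 new (0, 4, 7, 8, 0)
  "352165189" → prefix "3521" already present; 5 new (6, 5, 1, 8, 9)
  "352115739" → prefix "35211" already present; 4 new (5, 7, 3, 9)
  "352133799" → prefix "3521" already present; 5 new (3, 3, 7, 9, 9)
  "3521525" → prefix "3521" already present; 3 new (5, 2, 5)
  "35212" → prefix "3521" already present; 1 new (2)
  "35217215622" → prefix "3521" already present; 7 new (7, 2, 1, 5, 6, 2, 2)
  "3521935" → prefix "3521" already present; 3 new (9, 3, 5)
  "352150154" → prefix "35215" already present; 4 new (0, 1, 5, 4)
  "35216265" → prefix "35216" already present; 3 new (2, 6, 5)
  "352152" → prefix "352152" already present; 0 new (none)
Total nodes = 10 + 5 + 5 + 4 + 5 + 3 + 1 + 7 + 3 + 4 + 3 + 0 = 50

50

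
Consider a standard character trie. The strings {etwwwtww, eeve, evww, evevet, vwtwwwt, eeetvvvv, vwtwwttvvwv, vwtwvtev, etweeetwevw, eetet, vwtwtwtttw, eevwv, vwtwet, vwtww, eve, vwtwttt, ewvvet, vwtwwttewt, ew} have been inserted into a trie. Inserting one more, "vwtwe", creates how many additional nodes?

0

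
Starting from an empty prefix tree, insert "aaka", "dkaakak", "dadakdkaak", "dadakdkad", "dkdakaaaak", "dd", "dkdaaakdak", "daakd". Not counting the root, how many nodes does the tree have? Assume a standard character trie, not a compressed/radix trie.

Trace insertions, counting only characters that open a new branch:
  "aaka" → 4 new (a, a, k, a)
  "dkaakak" → 7 new (d, k, a, a, k, a, k)
  "dadakdkaak" → prefix "d" already present; 9 new (a, d, a, k, d, k, a, a, k)
  "dadakdkad" → prefix "dadakdka" already present; 1 new (d)
  "dkdakaaaak" → prefix "dk" already present; 8 new (d, a, k, a, a, a, a, k)
  "dd" → prefix "d" already present; 1 new (d)
  "dkdaaakdak" → prefix "dkda" already present; 6 new (a, a, k, d, a, k)
  "daakd" → prefix "da" already present; 3 new (a, k, d)
Total nodes = 4 + 7 + 9 + 1 + 8 + 1 + 6 + 3 = 39

39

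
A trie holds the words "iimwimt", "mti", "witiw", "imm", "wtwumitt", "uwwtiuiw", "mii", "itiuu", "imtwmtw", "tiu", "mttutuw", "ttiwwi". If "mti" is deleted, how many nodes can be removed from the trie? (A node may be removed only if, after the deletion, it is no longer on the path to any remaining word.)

1

A node on "mti"'s path can go only if nothing else ends at it or branches off below it.
The suffix "i" (1 node) is used only by "mti"; the node for "mt" still has the child "t", so pruning stops there.
Nodes removed: 1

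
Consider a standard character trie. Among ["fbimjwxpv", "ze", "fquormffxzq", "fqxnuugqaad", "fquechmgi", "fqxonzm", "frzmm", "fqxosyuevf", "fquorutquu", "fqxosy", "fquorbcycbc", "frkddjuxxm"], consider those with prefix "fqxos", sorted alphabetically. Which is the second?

DFS of the "fqxos" subtree visits, in order: "fqxosy", "fqxosyuevf"
Position 2: fqxosyuevf

fqxosyuevf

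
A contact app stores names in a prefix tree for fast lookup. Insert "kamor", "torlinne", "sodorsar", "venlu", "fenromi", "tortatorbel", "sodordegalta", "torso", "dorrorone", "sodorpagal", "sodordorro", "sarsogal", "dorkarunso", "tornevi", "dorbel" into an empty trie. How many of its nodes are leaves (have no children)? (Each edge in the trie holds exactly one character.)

15

A leaf is a node with no children — equivalently, the end of a word that is not a proper prefix of any other stored word.
Those words: "dorbel", "dorkarunso", "dorrorone", "fenromi", "kamor", "sarsogal", "sodordegalta", "sodordorro", "sodorpagal", "sodorsar", "torlinne", "tornevi", "torso", "tortatorbel", "venlu"
Leaf count: 15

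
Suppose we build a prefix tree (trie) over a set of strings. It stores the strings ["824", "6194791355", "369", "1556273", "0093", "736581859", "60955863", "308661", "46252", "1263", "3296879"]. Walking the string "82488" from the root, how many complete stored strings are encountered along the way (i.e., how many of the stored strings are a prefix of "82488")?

Traverse "82488" character by character; count nodes along the way that are marked as word ends.
Prefixes of the query that are stored words: "824"
Count: 1

1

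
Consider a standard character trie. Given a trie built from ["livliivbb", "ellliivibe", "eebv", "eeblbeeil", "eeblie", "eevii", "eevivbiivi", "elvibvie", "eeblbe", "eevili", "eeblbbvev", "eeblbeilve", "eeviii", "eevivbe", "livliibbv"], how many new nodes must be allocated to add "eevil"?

0

Every character of "eevil" already lies on an existing path (it is a prefix of some stored word).
No new nodes are needed: 0.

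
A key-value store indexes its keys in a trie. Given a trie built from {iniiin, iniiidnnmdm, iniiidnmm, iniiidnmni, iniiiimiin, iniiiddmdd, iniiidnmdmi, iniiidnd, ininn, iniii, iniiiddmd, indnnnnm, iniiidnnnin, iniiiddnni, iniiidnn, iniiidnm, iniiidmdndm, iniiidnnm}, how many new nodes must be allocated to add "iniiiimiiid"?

Walking "iniiiimiiid" from the root, the first 9 characters ("iniiiimii") follow existing edges; "i" is the first miss.
So 11 − 9 = 2 new nodes.

2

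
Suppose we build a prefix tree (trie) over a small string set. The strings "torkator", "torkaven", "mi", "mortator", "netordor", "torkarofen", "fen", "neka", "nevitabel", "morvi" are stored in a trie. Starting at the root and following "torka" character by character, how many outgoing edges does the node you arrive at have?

3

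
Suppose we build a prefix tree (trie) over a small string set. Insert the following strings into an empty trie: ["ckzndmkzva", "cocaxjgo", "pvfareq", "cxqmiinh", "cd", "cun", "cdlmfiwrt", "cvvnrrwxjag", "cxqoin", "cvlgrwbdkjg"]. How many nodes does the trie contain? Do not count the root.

63

Insert word by word; a character creates a node only if that edge doesn't already exist:
  "ckzndmkzva" → 10 new (c, k, z, n, d, m, k, z, v, a)
  "cocaxjgo" → prefix "c" already present; 7 new (o, c, a, x, j, g, o)
  "pvfareq" → 7 new (p, v, f, a, r, e, q)
  "cxqmiinh" → prefix "c" already present; 7 new (x, q, m, i, i, n, h)
  "cd" → prefix "c" already present; 1 new (d)
  "cun" → prefix "c" already present; 2 new (u, n)
  "cdlmfiwrt" → prefix "cd" already present; 7 new (l, m, f, i, w, r, t)
  "cvvnrrwxjag" → prefix "c" already present; 10 new (v, v, n, r, r, w, x, j, a, g)
  "cxqoin" → prefix "cxq" already present; 3 new (o, i, n)
  "cvlgrwbdkjg" → prefix "cv" already present; 9 new (l, g, r, w, b, d, k, j, g)
Total nodes = 10 + 7 + 7 + 7 + 1 + 2 + 7 + 10 + 3 + 9 = 63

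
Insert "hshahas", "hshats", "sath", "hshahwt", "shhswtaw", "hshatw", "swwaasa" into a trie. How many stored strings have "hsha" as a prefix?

4

Walk to "hsha"; the words in its subtree are exactly those with that prefix.
Matches: "hshahas", "hshahwt", "hshats", "hshatw"
Count: 4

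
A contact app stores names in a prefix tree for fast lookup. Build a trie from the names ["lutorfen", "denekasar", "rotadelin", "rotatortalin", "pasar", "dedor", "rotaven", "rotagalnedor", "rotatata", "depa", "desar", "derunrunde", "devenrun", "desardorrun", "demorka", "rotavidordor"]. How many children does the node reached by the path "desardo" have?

1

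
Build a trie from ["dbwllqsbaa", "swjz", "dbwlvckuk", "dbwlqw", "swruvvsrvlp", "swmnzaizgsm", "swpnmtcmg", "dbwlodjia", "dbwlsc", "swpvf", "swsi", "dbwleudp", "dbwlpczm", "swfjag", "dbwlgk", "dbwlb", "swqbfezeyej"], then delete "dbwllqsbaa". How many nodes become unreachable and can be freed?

6

After clearing the end-marker at "dbwllqsbaa", prune upward until reaching a node still needed by another word.
The suffix "lqsbaa" (6 nodes) is used only by "dbwllqsbaa"; the node for "dbwl" still has the child "v", so pruning stops there.
Nodes removed: 6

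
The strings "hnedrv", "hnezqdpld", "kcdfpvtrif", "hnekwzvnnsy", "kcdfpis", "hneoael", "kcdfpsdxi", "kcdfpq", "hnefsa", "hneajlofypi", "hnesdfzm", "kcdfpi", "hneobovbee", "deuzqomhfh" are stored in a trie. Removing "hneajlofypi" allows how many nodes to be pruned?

8

Walk "hneajlofypi" from the leaf back toward the root, removing each node that no remaining word uses.
The suffix "ajlofypi" (8 nodes) is used only by "hneajlofypi"; the node for "hne" still has the child "d", so pruning stops there.
Nodes removed: 8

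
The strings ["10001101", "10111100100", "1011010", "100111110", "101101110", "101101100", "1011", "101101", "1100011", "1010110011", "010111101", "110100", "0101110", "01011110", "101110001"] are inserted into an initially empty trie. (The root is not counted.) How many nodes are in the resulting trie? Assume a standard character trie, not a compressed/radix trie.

Insert word by word; a character creates a node only if that edge doesn't already exist:
  "10001101" → 8 new (1, 0, 0, 0, 1, 1, 0, 1)
  "10111100100" → prefix "10" already present; 9 new (1, 1, 1, 1, 0, 0, 1, 0, 0)
  "1011010" → prefix "1011" already present; 3 new (0, 1, 0)
  "100111110" → prefix "100" already present; 6 new (1, 1, 1, 1, 1, 0)
  "101101110" → prefix "101101" already present; 3 new (1, 1, 0)
  "101101100" → prefix "1011011" already present; 2 new (0, 0)
  "1011" → prefix "1011" already present; 0 new (none)
  "101101" → prefix "101101" already present; 0 new (none)
  "1100011" → prefix "1" already present; 6 new (1, 0, 0, 0, 1, 1)
  "1010110011" → prefix "101" already present; 7 new (0, 1, 1, 0, 0, 1, 1)
  "010111101" → 9 new (0, 1, 0, 1, 1, 1, 1, 0, 1)
  "110100" → prefix "110" already present; 3 new (1, 0, 0)
  "0101110" → prefix "010111" already present; 1 new (0)
  "01011110" → prefix "01011110" already present; 0 new (none)
  "101110001" → prefix "10111" already present; 4 new (0, 0, 0, 1)
Total nodes = 8 + 9 + 3 + 6 + 3 + 2 + 0 + 0 + 6 + 7 + 9 + 3 + 1 + 0 + 4 = 61

61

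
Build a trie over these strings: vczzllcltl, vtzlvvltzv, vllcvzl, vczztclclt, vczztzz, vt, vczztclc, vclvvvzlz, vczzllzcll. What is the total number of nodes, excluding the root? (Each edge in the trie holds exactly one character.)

For each word, the new-node count is its length minus the longest prefix already in the trie:
  "vczzllcltl" → 10 new (v, c, z, z, l, l, c, l, t, l)
  "vtzlvvltzv" → prefix "v" already present; 9 new (t, z, l, v, v, l, t, z, v)
  "vllcvzl" → prefix "v" already present; 6 new (l, l, c, v, z, l)
  "vczztclclt" → prefix "vczz" already present; 6 new (t, c, l, c, l, t)
  "vczztzz" → prefix "vczzt" already present; 2 new (z, z)
  "vt" → prefix "vt" already present; 0 new (none)
  "vczztclc" → prefix "vczztclc" already present; 0 new (none)
  "vclvvvzlz" → prefix "vc" already present; 7 new (l, v, v, v, z, l, z)
  "vczzllzcll" → prefix "vczzll" already present; 4 new (z, c, l, l)
Total nodes = 10 + 9 + 6 + 6 + 2 + 0 + 0 + 7 + 4 = 44

44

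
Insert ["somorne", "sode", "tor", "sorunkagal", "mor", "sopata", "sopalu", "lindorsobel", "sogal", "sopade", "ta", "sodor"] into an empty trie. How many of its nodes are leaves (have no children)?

12

A leaf is a node with no children — equivalently, the end of a word that is not a proper prefix of any other stored word.
Those words: "lindorsobel", "mor", "sode", "sodor", "sogal", "somorne", "sopade", "sopalu", "sopata", "sorunkagal", "ta", "tor"
Leaf count: 12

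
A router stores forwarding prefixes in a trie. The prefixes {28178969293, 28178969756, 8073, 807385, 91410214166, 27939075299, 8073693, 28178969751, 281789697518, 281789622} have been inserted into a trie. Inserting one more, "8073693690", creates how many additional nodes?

Walking "8073693690" from the root, the first 7 characters ("8073693") follow existing edges; "6" is the first miss.
New nodes needed: |"8073693690"| − 7 = 10 − 7 = 3.

3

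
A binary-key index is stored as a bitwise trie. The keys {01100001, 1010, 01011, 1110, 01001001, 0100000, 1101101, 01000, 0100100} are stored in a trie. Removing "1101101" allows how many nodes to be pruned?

5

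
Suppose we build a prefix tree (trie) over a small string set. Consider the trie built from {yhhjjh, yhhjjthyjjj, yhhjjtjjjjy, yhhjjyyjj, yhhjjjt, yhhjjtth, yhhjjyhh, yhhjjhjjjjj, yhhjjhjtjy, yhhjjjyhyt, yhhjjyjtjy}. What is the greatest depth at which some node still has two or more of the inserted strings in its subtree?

7

Look for the deepest trie node that still has at least two words in its subtree.
e.g. "yhhjjhjjjjj" and "yhhjjhjtjy" share the prefix "yhhjjhj" of length 7; no pair shares a longer one.
Longest shared-prefix length: 7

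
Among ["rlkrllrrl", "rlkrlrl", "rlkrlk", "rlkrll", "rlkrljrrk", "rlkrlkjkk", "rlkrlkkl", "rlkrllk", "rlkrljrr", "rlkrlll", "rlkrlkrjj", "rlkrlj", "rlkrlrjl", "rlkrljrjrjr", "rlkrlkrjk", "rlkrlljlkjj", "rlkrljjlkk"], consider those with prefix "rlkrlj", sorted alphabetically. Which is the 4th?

rlkrljrr

Words with prefix "rlkrlj", in lexicographic order: "rlkrlj", "rlkrljjlkk", "rlkrljrjrjr", "rlkrljrr", "rlkrljrrk"
Position 4: rlkrljrr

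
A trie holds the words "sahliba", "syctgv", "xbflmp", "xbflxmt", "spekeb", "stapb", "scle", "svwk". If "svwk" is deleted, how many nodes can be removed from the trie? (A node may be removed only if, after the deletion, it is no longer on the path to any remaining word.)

3

Walk "svwk" from the leaf back toward the root, removing each node that no remaining word uses.
The suffix "vwk" (3 nodes) is used only by "svwk"; the node for "s" still has the child "a", so pruning stops there.
Nodes removed: 3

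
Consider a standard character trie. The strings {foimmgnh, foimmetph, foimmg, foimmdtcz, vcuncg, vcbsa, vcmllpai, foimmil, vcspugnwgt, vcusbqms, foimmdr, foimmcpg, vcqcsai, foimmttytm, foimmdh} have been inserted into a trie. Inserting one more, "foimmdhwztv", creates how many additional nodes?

The longest prefix of "foimmdhwztv" already in the trie is "foimmdh" (length 7).
Each of the 4 remaining characters creates one node.

4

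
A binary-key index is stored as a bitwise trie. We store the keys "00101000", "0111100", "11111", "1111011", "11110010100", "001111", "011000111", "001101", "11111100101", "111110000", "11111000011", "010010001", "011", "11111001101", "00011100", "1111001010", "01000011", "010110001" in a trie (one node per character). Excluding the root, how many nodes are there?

Count nodes per top-level branch (shared prefixes stored once):
  '0'-branch (00011100, 00101000, 001101, 001111, 01000011, 010010001, 010110001, 011, 011000111, 0111100): 48 nodes
  '1'-branch (1111001010, 11110010100, 1111011, 11111, 111110000, 11111000011, 11111001101, 11111100101): 30 nodes
Sum: 78

78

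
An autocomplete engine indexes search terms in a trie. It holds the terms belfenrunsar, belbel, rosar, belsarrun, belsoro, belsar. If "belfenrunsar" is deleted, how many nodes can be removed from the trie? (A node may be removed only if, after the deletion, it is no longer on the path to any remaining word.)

A node on "belfenrunsar"'s path can go only if nothing else ends at it or branches off below it.
The suffix "fenrunsar" (9 nodes) is used only by "belfenrunsar"; the node for "bel" still has the child "b", so pruning stops there.
Nodes removed: 9

9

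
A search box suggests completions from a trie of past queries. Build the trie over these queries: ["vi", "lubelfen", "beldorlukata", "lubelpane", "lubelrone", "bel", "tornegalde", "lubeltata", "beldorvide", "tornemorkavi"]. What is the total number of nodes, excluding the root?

55

Insert word by word; a character creates a node only if that edge doesn't already exist:
  "vi" → 2 new (v, i)
  "lubelfen" → 8 new (l, u, b, e, l, f, e, n)
  "beldorlukata" → 12 new (b, e, l, d, o, r, l, u, k, a, t, a)
  "lubelpane" → prefix "lubel" already present; 4 new (p, a, n, e)
  "lubelrone" → prefix "lubel" already present; 4 new (r, o, n, e)
  "bel" → prefix "bel" already present; 0 new (none)
  "tornegalde" → 10 new (t, o, r, n, e, g, a, l, d, e)
  "lubeltata" → prefix "lubel" already present; 4 new (t, a, t, a)
  "beldorvide" → prefix "beldor" already present; 4 new (v, i, d, e)
  "tornemorkavi" → prefix "torne" already present; 7 new (m, o, r, k, a, v, i)
Total nodes = 2 + 8 + 12 + 4 + 4 + 0 + 10 + 4 + 4 + 7 = 55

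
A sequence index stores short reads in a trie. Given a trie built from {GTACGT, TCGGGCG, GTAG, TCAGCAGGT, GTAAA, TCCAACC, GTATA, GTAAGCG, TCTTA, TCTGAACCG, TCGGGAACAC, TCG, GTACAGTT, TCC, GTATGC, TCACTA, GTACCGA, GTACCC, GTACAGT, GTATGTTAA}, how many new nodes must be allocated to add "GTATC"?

1

Walking "GTATC" from the root, the first 4 characters ("GTAT") follow existing edges; "C" is the first miss.
New nodes needed: |"GTATC"| − 4 = 5 − 4 = 1.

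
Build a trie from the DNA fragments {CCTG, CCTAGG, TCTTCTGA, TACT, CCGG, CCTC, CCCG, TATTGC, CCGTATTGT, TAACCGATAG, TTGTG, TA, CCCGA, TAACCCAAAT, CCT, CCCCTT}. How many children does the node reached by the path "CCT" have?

3

Follow the path "CCT" to its node, then look at its outgoing edges.
Characters that immediately follow "CCT" among the stored strings: {A, C, G}.
That node has 3 child edges.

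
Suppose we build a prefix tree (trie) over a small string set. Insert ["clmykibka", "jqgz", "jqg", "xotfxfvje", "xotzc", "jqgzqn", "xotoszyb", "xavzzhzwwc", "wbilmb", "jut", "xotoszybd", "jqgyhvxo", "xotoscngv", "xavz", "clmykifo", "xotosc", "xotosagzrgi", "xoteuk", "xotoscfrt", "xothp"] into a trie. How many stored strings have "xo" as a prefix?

10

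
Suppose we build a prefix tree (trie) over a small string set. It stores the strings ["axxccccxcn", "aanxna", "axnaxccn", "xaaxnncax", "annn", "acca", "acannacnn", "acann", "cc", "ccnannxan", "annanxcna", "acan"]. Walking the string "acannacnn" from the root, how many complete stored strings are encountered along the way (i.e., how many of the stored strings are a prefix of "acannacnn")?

3

Walk "acannacnn" from the root; an end-of-word marker is hit whenever a stored word is a prefix of "acannacnn".
Prefixes of the query that are stored words: "acan", "acann", "acannacnn"
Count: 3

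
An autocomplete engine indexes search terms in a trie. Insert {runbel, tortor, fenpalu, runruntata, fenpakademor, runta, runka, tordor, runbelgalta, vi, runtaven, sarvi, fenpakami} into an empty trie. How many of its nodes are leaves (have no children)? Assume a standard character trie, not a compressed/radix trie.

11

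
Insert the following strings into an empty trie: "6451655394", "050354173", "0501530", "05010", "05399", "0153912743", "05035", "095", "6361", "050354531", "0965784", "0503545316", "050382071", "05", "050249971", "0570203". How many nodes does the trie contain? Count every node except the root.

Count nodes per top-level branch (shared prefixes stored once):
  '0'-branch (0153912743, 05, 05010, 0501530, 050249971, 05035, 050354173, 050354531, 0503545316, 050382071, 05399, 0570203, 095, 0965784): 53 nodes
  '6'-branch (6361, 6451655394): 13 nodes
Sum: 66

66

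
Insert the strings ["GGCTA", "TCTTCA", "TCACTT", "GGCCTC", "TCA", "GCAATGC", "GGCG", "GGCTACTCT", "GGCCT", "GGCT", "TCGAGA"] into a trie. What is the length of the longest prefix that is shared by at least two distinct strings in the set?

5

The deepest shared node is where two words last agree before diverging.
"GGCCT" and "GGCCTC" agree on "GGCCT" (5 characters) before diverging; nothing deeper is shared.
Longest shared-prefix length: 5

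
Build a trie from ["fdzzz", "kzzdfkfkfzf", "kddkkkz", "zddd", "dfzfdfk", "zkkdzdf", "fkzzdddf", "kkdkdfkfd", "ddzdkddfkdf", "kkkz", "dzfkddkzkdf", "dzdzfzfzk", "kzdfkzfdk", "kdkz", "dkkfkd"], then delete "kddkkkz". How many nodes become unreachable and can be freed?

5

After clearing the end-marker at "kddkkkz", prune upward until reaching a node still needed by another word.
The suffix "dkkkz" (5 nodes) is used only by "kddkkkz"; the node for "kd" still has the child "k", so pruning stops there.
Nodes removed: 5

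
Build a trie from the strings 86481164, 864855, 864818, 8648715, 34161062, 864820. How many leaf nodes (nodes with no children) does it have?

Leaves are exactly the stored words that no other stored word extends.
Those words: "34161062", "86481164", "864818", "864820", "864855", "8648715"
Leaf count: 6

6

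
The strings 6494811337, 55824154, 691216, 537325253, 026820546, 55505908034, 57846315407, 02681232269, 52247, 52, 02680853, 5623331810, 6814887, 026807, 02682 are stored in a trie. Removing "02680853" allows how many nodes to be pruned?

A node on "02680853"'s path can go only if nothing else ends at it or branches off below it.
The suffix "853" (3 nodes) is used only by "02680853"; the node for "02680" still has the child "7", so pruning stops there.
Nodes removed: 3

3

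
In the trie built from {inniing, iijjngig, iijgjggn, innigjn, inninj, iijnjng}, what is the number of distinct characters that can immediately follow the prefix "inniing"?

Walk "inniing" from the root, arriving at one node.
No stored string extends past "inniing".
That node has 0 child edges.

0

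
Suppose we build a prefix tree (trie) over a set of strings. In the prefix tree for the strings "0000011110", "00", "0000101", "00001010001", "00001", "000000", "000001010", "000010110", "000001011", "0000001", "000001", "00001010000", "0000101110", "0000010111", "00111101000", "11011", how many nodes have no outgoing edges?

Leaves are exactly the stored words that no other stored word extends.
Those words: "0000001", "000001010", "0000010111", "0000011110", "00001010000", "00001010001", "000010110", "0000101110", "00111101000", "11011"
Leaf count: 10

10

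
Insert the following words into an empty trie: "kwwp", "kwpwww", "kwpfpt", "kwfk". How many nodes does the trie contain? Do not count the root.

Insert word by word; a character creates a node only if that edge doesn't already exist:
  "kwwp" → 4 new (k, w, w, p)
  "kwpwww" → prefix "kw" already present; 4 new (p, w, w, w)
  "kwpfpt" → prefix "kwp" already present; 3 new (f, p, t)
  "kwfk" → prefix "kw" already present; 2 new (f, k)
Total nodes = 4 + 4 + 3 + 2 = 13

13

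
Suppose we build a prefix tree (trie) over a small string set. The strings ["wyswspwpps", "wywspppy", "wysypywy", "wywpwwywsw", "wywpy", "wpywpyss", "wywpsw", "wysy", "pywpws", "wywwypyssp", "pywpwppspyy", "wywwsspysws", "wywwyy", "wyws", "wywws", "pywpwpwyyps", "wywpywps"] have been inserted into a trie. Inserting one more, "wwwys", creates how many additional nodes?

4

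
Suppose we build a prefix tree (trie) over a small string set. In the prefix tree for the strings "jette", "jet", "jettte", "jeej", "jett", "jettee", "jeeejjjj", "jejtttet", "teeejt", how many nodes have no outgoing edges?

6

A leaf is a node with no children — equivalently, the end of a word that is not a proper prefix of any other stored word.
Those words: "jeeejjjj", "jeej", "jejtttet", "jettee", "jettte", "teeejt"
Leaf count: 6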